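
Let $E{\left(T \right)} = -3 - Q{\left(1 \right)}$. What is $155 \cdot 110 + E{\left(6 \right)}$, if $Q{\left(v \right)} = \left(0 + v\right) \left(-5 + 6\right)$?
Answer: $17046$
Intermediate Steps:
$Q{\left(v \right)} = v$ ($Q{\left(v \right)} = v 1 = v$)
$E{\left(T \right)} = -4$ ($E{\left(T \right)} = -3 - 1 = -4$)
$155 \cdot 110 + E{\left(6 \right)} = 155 \cdot 110 - 4 = 17050 - 4 = 17046$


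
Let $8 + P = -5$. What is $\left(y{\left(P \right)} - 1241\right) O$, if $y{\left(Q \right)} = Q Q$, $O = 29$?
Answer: $-31088$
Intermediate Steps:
$P = -13$ ($P = -8 - 5 = -13$)
$y{\left(Q \right)} = Q^{2}$
$\left(y{\left(P \right)} - 1241\right) O = \left(\left(-13\right)^{2} - 1241\right) 29 = \left(169 - 1241\right) 29 = \left(-1072\right) 29 = -31088$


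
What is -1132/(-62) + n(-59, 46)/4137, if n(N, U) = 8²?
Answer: 2343526/128247 ≈ 18.274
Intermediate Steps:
n(N, U) = 64
-1132/(-62) + n(-59, 46)/4137 = -1132/(-62) + 64/4137 = -1132*(-1/62) + 64*(1/4137) = 566/31 + 64/4137 = 2343526/128247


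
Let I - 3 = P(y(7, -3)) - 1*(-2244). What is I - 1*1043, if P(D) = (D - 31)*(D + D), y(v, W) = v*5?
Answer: 1484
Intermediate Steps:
y(v, W) = 5*v
P(D) = 2*D*(-31 + D) (P(D) = (-31 + D)*(2*D) = 2*D*(-31 + D))
I = 2527 (I = 3 + (2*(5*7)*(-31 + 5*7) - 1*(-2244)) = 3 + (2*35*(-31 + 35) + 2244) = 3 + (2*35*4 + 2244) = 3 + (280 + 2244) = 3 + 2524 = 2527)
I - 1*1043 = 2527 - 1*1043 = 2527 - 1043 = 1484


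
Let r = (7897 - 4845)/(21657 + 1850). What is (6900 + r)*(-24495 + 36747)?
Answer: 1987290964704/23507 ≈ 8.4540e+7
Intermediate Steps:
r = 3052/23507 ≈ 0.12983
(6900 + r)*(-24495 + 36747) = (6900 + 3052/23507)*(-24495 + 36747) = (162201352/23507)*12252 = 1987290964704/23507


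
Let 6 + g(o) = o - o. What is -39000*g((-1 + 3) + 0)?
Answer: 234000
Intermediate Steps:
g(o) = -6 (g(o) = -6 + (o - o) = -6 + 0 = -6)
-39000*g((-1 + 3) + 0) = -39000*(-6) = 234000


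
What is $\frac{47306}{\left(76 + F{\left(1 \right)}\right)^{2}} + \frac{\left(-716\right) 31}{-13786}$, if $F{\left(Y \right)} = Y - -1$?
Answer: $\frac{196800245}{20968506} \approx 9.3855$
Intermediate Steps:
$F{\left(Y \right)} = 1 + Y$ ($F{\left(Y \right)} = Y + 1 = 1 + Y$)
$\frac{47306}{\left(76 + F{\left(1 \right)}\right)^{2}} + \frac{\left(-716\right) 31}{-13786} = \frac{47306}{\left(76 + \left(1 + 1\right)\right)^{2}} + \frac{\left(-716\right) 31}{-13786} = \frac{47306}{\left(76 + 2\right)^{2}} - - \frac{11098}{6893} = \frac{47306}{78^{2}} + \frac{11098}{6893} = \frac{47306}{6084} + \frac{11098}{6893} = 47306 \cdot \frac{1}{6084} + \frac{11098}{6893} = \frac{23653}{3042} + \frac{11098}{6893} = \frac{196800245}{20968506}$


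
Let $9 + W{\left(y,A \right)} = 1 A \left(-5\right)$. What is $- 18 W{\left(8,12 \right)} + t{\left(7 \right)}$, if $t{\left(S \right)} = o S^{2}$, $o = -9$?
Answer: $801$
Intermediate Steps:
$t{\left(S \right)} = - 9 S^{2}$
$W{\left(y,A \right)} = -9 - 5 A$ ($W{\left(y,A \right)} = -9 + 1 A \left(-5\right) = -9 + A \left(-5\right) = -9 - 5 A$)
$- 18 W{\left(8,12 \right)} + t{\left(7 \right)} = - 18 \left(-9 - 60\right) - 9 \cdot 7^{2} = - 18 \left(-9 - 60\right) - 441 = \left(-18\right) \left(-69\right) - 441 = 1242 - 441 = 801$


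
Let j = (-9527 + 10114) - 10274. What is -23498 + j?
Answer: -33185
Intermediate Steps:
j = -9687 (j = 587 - 10274 = -9687)
-23498 + j = -23498 - 9687 = -33185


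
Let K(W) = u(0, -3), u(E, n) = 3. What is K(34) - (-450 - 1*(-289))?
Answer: 164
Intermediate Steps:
K(W) = 3
K(34) - (-450 - 1*(-289)) = 3 - (-450 - 1*(-289)) = 3 - (-450 + 289) = 3 - 1*(-161) = 3 + 161 = 164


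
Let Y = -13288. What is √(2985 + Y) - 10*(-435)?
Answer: 4350 + I*√10303 ≈ 4350.0 + 101.5*I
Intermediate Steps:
√(2985 + Y) - 10*(-435) = √(2985 - 13288) - 10*(-435) = √(-10303) - 1*(-4350) = I*√10303 + 4350 = 4350 + I*√10303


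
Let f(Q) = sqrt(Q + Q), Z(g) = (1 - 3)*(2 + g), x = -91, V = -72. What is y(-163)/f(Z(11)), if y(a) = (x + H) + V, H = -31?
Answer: 97*I*sqrt(13)/13 ≈ 26.903*I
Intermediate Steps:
Z(g) = -4 - 2*g (Z(g) = -2*(2 + g) = -4 - 2*g)
y(a) = -194 (y(a) = (-91 - 31) - 72 = -122 - 72 = -194)
f(Q) = sqrt(2)*sqrt(Q) (f(Q) = sqrt(2*Q) = sqrt(2)*sqrt(Q))
y(-163)/f(Z(11)) = -194*sqrt(2)/(2*sqrt(-4 - 2*11)) = -194*sqrt(2)/(2*sqrt(-4 - 22)) = -194*(-I*sqrt(13)/26) = -(-97)*I*sqrt(13)/13 = 97*I*sqrt(13)/13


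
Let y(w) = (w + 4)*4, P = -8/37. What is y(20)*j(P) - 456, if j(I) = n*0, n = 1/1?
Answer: -456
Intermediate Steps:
P = -8/37 (P = -8*1/37 = -8/37 ≈ -0.21622)
n = 1
y(w) = 16 + 4*w (y(w) = (4 + w)*4 = 16 + 4*w)
j(I) = 0 (j(I) = 1*0 = 0)
y(20)*j(P) - 456 = (16 + 4*20)*0 - 456 = (16 + 80)*0 - 456 = 96*0 - 456 = 0 - 456 = -456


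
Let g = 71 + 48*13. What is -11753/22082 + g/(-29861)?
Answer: -366303323/659390602 ≈ -0.55552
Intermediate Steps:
g = 695 (g = 71 + 624 = 695)
-11753/22082 + g/(-29861) = -11753/22082 + 695/(-29861) = -11753*1/22082 + 695*(-1/29861) = -11753/22082 - 695/29861 = -366303323/659390602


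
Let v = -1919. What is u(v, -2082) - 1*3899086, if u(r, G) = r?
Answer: -3901005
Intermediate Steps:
u(v, -2082) - 1*3899086 = -1919 - 1*3899086 = -1919 - 3899086 = -3901005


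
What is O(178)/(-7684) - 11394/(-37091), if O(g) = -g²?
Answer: 315685685/71251811 ≈ 4.4306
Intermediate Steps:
O(178)/(-7684) - 11394/(-37091) = -1*178²/(-7684) - 11394/(-37091) = -1*31684*(-1/7684) - 11394*(-1/37091) = -31684*(-1/7684) + 11394/37091 = 7921/1921 + 11394/37091 = 315685685/71251811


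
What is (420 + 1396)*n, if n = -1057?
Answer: -1919512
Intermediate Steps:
(420 + 1396)*n = (420 + 1396)*(-1057) = 1816*(-1057) = -1919512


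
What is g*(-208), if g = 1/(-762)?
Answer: 104/381 ≈ 0.27297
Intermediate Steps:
g = -1/762 ≈ -0.0013123
g*(-208) = -1/762*(-208) = 104/381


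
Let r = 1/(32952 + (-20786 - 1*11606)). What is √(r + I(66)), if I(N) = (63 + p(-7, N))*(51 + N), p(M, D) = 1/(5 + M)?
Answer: √143325035/140 ≈ 85.513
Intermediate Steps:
I(N) = 6375/2 + 125*N/2 (I(N) = (63 + 1/(5 - 7))*(51 + N) = (63 + 1/(-2))*(51 + N) = (63 - ½)*(51 + N) = 125*(51 + N)/2 = 6375/2 + 125*N/2)
r = 1/560 (r = 1/(32952 + (-20786 - 11606)) = 1/(32952 - 32392) = 1/560 ≈ 0.0017857)
√(r + I(66)) = √(1/560 + (6375/2 + (125/2)*66)) = √(1/560 + (6375/2 + 4125)) = √(1/560 + 14625/2) = √(4095001/560) = √143325035/140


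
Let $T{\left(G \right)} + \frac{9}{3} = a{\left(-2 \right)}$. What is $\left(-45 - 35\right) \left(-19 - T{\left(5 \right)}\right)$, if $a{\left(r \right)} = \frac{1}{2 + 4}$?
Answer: $\frac{3880}{3} \approx 1293.3$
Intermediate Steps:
$a{\left(r \right)} = \frac{1}{6}$
$T{\left(G \right)} = - \frac{17}{6}$ ($T{\left(G \right)} = -3 + \frac{1}{6} = - \frac{17}{6}$)
$\left(-45 - 35\right) \left(-19 - T{\left(5 \right)}\right) = \left(-45 - 35\right) \left(-19 - - \frac{17}{6}\right) = - 80 \left(-19 + \frac{17}{6}\right) = \left(-80\right) \left(- \frac{97}{6}\right) = \frac{3880}{3}$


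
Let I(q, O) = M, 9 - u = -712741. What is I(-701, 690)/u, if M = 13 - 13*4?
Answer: -39/712750 ≈ -5.4718e-5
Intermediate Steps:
u = 712750 (u = 9 - 1*(-712741) = 9 + 712741 = 712750)
M = -39 (M = 13 - 52 = -39)
I(q, O) = -39
I(-701, 690)/u = -39/712750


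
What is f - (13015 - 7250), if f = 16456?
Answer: 10691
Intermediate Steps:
f - (13015 - 7250) = 16456 - (13015 - 7250) = 16456 - 1*5765 = 16456 - 5765 = 10691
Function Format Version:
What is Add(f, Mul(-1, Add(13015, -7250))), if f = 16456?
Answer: 10691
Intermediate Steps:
Add(f, Mul(-1, Add(13015, -7250))) = Add(16456, Mul(-1, Add(13015, -7250))) = Add(16456, Mul(-1, 5765)) = Add(16456, -5765) = 10691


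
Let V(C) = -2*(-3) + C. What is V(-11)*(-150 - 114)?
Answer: 1320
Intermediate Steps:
V(C) = 6 + C
V(-11)*(-150 - 114) = (6 - 11)*(-150 - 114) = -5*(-264) = 1320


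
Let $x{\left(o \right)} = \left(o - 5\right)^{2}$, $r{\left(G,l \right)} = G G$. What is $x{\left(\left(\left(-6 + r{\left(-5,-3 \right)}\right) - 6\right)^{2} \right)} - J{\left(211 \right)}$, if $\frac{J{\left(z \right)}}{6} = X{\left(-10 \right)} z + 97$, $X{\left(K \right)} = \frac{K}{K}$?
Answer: $25048$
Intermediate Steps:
$r{\left(G,l \right)} = G^{2}$
$X{\left(K \right)} = 1$
$J{\left(z \right)} = 582 + 6 z$ ($J{\left(z \right)} = 6 \left(1 z + 97\right) = 6 \left(z + 97\right) = 6 \left(97 + z\right) = 582 + 6 z$)
$x{\left(o \right)} = \left(-5 + o\right)^{2}$
$x{\left(\left(\left(-6 + r{\left(-5,-3 \right)}\right) - 6\right)^{2} \right)} - J{\left(211 \right)} = \left(-5 + \left(\left(-6 + \left(-5\right)^{2}\right) - 6\right)^{2}\right)^{2} - \left(582 + 6 \cdot 211\right) = \left(-5 + \left(\left(-6 + 25\right) - 6\right)^{2}\right)^{2} - \left(582 + 1266\right) = \left(-5 + \left(19 - 6\right)^{2}\right)^{2} - 1848 = \left(-5 + 13^{2}\right)^{2} - 1848 = \left(-5 + 169\right)^{2} - 1848 = 164^{2} - 1848 = 26896 - 1848 = 25048$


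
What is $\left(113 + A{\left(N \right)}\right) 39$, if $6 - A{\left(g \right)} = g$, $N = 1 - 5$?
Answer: $4797$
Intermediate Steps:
$N = -4$
$A{\left(g \right)} = 6 - g$
$\left(113 + A{\left(N \right)}\right) 39 = \left(113 + \left(6 - -4\right)\right) 39 = \left(113 + \left(6 + 4\right)\right) 39 = \left(113 + 10\right) 39 = 123 \cdot 39 = 4797$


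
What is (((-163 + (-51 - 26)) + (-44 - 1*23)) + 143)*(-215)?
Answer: 35260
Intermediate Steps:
(((-163 + (-51 - 26)) + (-44 - 1*23)) + 143)*(-215) = (((-163 - 77) + (-44 - 23)) + 143)*(-215) = ((-240 - 67) + 143)*(-215) = (-307 + 143)*(-215) = -164*(-215) = 35260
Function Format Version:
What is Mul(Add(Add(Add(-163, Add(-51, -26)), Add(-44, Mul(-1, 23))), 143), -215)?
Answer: 35260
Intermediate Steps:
Mul(Add(Add(Add(-163, Add(-51, -26)), Add(-44, Mul(-1, 23))), 143), -215) = Mul(Add(Add(Add(-163, -77), Add(-44, -23)), 143), -215) = Mul(Add(Add(-240, -67), 143), -215) = Mul(Add(-307, 143), -215) = Mul(-164, -215) = 35260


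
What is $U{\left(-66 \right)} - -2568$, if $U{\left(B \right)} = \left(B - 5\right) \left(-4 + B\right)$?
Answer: $7538$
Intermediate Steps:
$U{\left(B \right)} = \left(-5 + B\right) \left(-4 + B\right)$
$U{\left(-66 \right)} - -2568 = \left(20 + \left(-66\right)^{2} - -594\right) - -2568 = \left(20 + 4356 + 594\right) + 2568 = 4970 + 2568 = 7538$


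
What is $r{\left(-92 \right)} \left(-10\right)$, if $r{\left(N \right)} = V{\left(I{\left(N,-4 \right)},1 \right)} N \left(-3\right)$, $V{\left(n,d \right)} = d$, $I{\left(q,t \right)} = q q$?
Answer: $-2760$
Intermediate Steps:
$I{\left(q,t \right)} = q^{2}$
$r{\left(N \right)} = - 3 N$ ($r{\left(N \right)} = 1 N \left(-3\right) = N \left(-3\right) = - 3 N$)
$r{\left(-92 \right)} \left(-10\right) = \left(-3\right) \left(-92\right) \left(-10\right) = 276 \left(-10\right) = -2760$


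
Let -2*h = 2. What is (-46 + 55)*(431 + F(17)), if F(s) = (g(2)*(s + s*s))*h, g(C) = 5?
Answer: -9891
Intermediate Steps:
h = -1 (h = -1/2*2 = -1)
F(s) = -5*s - 5*s**2 (F(s) = (5*(s + s*s))*(-1) = (5*(s + s**2))*(-1) = (5*s + 5*s**2)*(-1) = -5*s - 5*s**2)
(-46 + 55)*(431 + F(17)) = (-46 + 55)*(431 - 5*17*(1 + 17)) = 9*(431 - 5*17*18) = 9*(431 - 1530) = 9*(-1099) = -9891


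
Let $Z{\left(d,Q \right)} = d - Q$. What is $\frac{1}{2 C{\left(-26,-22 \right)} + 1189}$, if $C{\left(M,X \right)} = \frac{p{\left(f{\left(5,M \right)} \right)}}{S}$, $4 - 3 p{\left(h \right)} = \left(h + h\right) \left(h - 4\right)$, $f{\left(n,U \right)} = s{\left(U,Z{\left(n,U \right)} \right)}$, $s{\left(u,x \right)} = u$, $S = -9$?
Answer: $\frac{27}{35215} \approx 0.00076672$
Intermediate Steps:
$f{\left(n,U \right)} = U$
$p{\left(h \right)} = \frac{4}{3} - \frac{2 h \left(-4 + h\right)}{3}$ ($p{\left(h \right)} = \frac{4}{3} - \frac{\left(h + h\right) \left(h - 4\right)}{3} = \frac{4}{3} - \frac{2 h \left(-4 + h\right)}{3}$)
$C{\left(M,X \right)} = - \frac{4}{27} - \frac{8 M}{27} + \frac{2 M^{2}}{27}$ ($C{\left(M,X \right)} = \frac{\frac{4}{3} - \frac{2 M^{2}}{3} + \frac{8 M}{3}}{-9} = \left(\frac{4}{3} - \frac{2 M^{2}}{3} + \frac{8 M}{3}\right) \left(- \frac{1}{9}\right) = - \frac{4}{27} - \frac{8 M}{27} + \frac{2 M^{2}}{27}$)
$\frac{1}{2 C{\left(-26,-22 \right)} + 1189} = \frac{1}{2 \left(- \frac{4}{27} - - \frac{208}{27} + \frac{2 \left(-26\right)^{2}}{27}\right) + 1189} = \frac{1}{2 \left(- \frac{4}{27} + \frac{208}{27} + \frac{2}{27} \cdot 676\right) + 1189} = \frac{1}{2 \left(- \frac{4}{27} + \frac{208}{27} + \frac{1352}{27}\right) + 1189} = \frac{1}{2 \cdot \frac{1556}{27} + 1189} = \frac{1}{\frac{3112}{27} + 1189} = \frac{1}{\frac{35215}{27}} = \frac{27}{35215}$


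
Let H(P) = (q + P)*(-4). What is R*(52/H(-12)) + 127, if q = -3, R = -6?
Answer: 609/5 ≈ 121.80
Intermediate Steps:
H(P) = 12 - 4*P (H(P) = (-3 + P)*(-4) = 12 - 4*P)
R*(52/H(-12)) + 127 = -312/(12 - 4*(-12)) + 127 = -312/(12 + 48) + 127 = -312/60 + 127 = -6*13/15 + 127 = -26/5 + 127 = 609/5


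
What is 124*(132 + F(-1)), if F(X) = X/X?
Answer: 16492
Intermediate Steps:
F(X) = 1
124*(132 + F(-1)) = 124*(132 + 1) = 124*133 = 16492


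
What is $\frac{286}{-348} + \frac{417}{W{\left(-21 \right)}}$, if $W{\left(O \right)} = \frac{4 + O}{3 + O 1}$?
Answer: $\frac{1303613}{2958} \approx 440.71$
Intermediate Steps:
$W{\left(O \right)} = \frac{4 + O}{3 + O}$
$\frac{286}{-348} + \frac{417}{W{\left(-21 \right)}} = \frac{286}{-348} + \frac{417}{\frac{1}{3 - 21} \left(4 - 21\right)} = 286 \left(- \frac{1}{348}\right) + \frac{417}{\frac{1}{-18} \left(-17\right)} = - \frac{143}{174} + \frac{417}{\left(- \frac{1}{18}\right) \left(-17\right)} = - \frac{143}{174} + \frac{417}{\frac{17}{18}} = - \frac{143}{174} + 417 \cdot \frac{18}{17} = - \frac{143}{174} + \frac{7506}{17} = \frac{1303613}{2958}$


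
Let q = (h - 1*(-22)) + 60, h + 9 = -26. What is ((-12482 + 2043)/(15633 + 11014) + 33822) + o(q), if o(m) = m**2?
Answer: 960107618/26647 ≈ 36031.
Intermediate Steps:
h = -35 (h = -9 - 26 = -35)
q = 47 (q = (-35 - 1*(-22)) + 60 = (-35 + 22) + 60 = -13 + 60 = 47)
((-12482 + 2043)/(15633 + 11014) + 33822) + o(q) = ((-12482 + 2043)/(15633 + 11014) + 33822) + 47**2 = (-10439/26647 + 33822) + 2209 = 901244395/26647 + 2209 = 960107618/26647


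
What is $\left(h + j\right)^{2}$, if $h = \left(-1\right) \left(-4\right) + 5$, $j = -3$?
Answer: $36$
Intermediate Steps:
$h = 9$ ($h = 4 + 5 = 9$)
$\left(h + j\right)^{2} = \left(9 - 3\right)^{2} = 6^{2} = 36$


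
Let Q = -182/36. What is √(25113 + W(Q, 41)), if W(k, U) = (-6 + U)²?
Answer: √26338 ≈ 162.29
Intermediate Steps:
Q = -91/18 (Q = -182*1/36 = -91/18 ≈ -5.0556)
√(25113 + W(Q, 41)) = √(25113 + (-6 + 41)²) = √(25113 + 35²) = √(25113 + 1225) = √26338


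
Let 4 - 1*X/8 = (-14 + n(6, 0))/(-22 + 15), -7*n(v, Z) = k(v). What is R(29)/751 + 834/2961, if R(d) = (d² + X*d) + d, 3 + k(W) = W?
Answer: 10579916/5188659 ≈ 2.0390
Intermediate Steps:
k(W) = -3 + W
n(v, Z) = 3/7 - v/7 (n(v, Z) = -(-3 + v)/7 = 3/7 - v/7)
X = 760/49 (X = 32 - 8*(-14 + (3/7 - ⅐*6))/(-22 + 15) = 32 - 8*(-14 + (3/7 - 6/7))/(-7) = 32 - 8*(-14 - 3/7)*(-1)/7 = 32 - (-808)*(-1)/(7*7) = 32 - 8*101/49 = 32 - 808/49 = 760/49 ≈ 15.510)
R(d) = d² + 809*d/49 (R(d) = (d² + 760*d/49) + d = d² + 809*d/49)
R(29)/751 + 834/2961 = ((1/49)*29*(809 + 49*29))/751 + 834/2961 = ((1/49)*29*(809 + 1421))*(1/751) + 834*(1/2961) = ((1/49)*29*2230)*(1/751) + 278/987 = (64670/49)*(1/751) + 278/987 = 64670/36799 + 278/987 = 10579916/5188659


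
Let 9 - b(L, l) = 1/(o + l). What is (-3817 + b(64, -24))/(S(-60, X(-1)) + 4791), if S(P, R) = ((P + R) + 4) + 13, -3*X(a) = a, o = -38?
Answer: -141657/176638 ≈ -0.80196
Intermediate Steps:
b(L, l) = 9 - 1/(-38 + l)
X(a) = -a/3
S(P, R) = 17 + P + R (S(P, R) = (4 + P + R) + 13 = 17 + P + R)
(-3817 + b(64, -24))/(S(-60, X(-1)) + 4791) = (-3817 + (-343 + 9*(-24))/(-38 - 24))/((17 - 60 - 1/3*(-1)) + 4791) = (-3817 + (-343 - 216)/(-62))/((17 - 60 + 1/3) + 4791) = (-3817 - 1/62*(-559))/(-128/3 + 4791) = (-3817 + 559/62)/(14245/3) = -236095/62*3/14245 = -141657/176638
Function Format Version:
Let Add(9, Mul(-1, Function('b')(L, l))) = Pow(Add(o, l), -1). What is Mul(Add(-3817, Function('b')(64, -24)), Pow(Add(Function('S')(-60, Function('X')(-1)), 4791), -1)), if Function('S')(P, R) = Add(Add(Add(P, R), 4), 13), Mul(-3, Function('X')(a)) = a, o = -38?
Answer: Rational(-141657, 176638) ≈ -0.80196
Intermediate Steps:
Function('b')(L, l) = Add(9, Mul(-1, Pow(Add(-38, l), -1)))
Function('X')(a) = Mul(Rational(-1, 3), a)
Function('S')(P, R) = Add(17, P, R) (Function('S')(P, R) = Add(Add(4, P, R), 13) = Add(17, P, R))
Mul(Add(-3817, Function('b')(64, -24)), Pow(Add(Function('S')(-60, Function('X')(-1)), 4791), -1)) = Mul(Add(-3817, Mul(Pow(Add(-38, -24), -1), Add(-343, Mul(9, -24)))), Pow(Add(Add(17, -60, Mul(Rational(-1, 3), -1)), 4791), -1)) = Mul(Add(-3817, Mul(Pow(-62, -1), Add(-343, -216))), Pow(Add(Add(17, -60, Rational(1, 3)), 4791), -1)) = Mul(Add(-3817, Mul(Rational(-1, 62), -559)), Pow(Add(Rational(-128, 3), 4791), -1)) = Mul(Add(-3817, Rational(559, 62)), Pow(Rational(14245, 3), -1)) = Mul(Rational(-236095, 62), Rational(3, 14245)) = Rational(-141657, 176638)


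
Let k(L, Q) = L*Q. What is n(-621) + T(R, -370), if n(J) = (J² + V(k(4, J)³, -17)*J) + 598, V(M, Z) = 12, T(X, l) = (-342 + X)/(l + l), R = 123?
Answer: 280302599/740 ≈ 3.7879e+5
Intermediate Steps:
T(X, l) = (-342 + X)/(2*l) (T(X, l) = (-342 + X)/((2*l)) = (-342 + X)*(1/(2*l)) = (-342 + X)/(2*l))
n(J) = 598 + J² + 12*J (n(J) = (J² + 12*J) + 598 = 598 + J² + 12*J)
n(-621) + T(R, -370) = (598 + (-621)² + 12*(-621)) + (½)*(-342 + 123)/(-370) = (598 + 385641 - 7452) + (½)*(-1/370)*(-219) = 378787 + 219/740 = 280302599/740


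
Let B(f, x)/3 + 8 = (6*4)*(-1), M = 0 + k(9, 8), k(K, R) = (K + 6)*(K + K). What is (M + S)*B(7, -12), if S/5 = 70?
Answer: -59520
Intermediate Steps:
k(K, R) = 2*K*(6 + K) (k(K, R) = (6 + K)*(2*K) = 2*K*(6 + K))
S = 350 (S = 5*70 = 350)
M = 270 (M = 0 + 2*9*(6 + 9) = 0 + 2*9*15 = 0 + 270 = 270)
B(f, x) = -96 (B(f, x) = -24 + 3*((6*4)*(-1)) = -24 + 3*(24*(-1)) = -24 + 3*(-24) = -24 - 72 = -96)
(M + S)*B(7, -12) = (270 + 350)*(-96) = 620*(-96) = -59520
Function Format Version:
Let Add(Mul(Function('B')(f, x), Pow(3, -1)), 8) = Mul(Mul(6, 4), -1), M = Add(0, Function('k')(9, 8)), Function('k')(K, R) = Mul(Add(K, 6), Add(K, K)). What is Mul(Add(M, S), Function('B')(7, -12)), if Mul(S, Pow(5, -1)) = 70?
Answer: -59520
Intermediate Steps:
Function('k')(K, R) = Mul(2, K, Add(6, K)) (Function('k')(K, R) = Mul(Add(6, K), Mul(2, K)) = Mul(2, K, Add(6, K)))
S = 350 (S = Mul(5, 70) = 350)
M = 270 (M = Add(0, Mul(2, 9, Add(6, 9))) = Add(0, Mul(2, 9, 15)) = Add(0, 270) = 270)
Function('B')(f, x) = -96 (Function('B')(f, x) = Add(-24, Mul(3, Mul(Mul(6, 4), -1))) = Add(-24, Mul(3, Mul(24, -1))) = Add(-24, Mul(3, -24)) = Add(-24, -72) = -96)
Mul(Add(M, S), Function('B')(7, -12)) = Mul(Add(270, 350), -96) = Mul(620, -96) = -59520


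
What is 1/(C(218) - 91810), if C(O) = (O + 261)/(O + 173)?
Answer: -391/35897231 ≈ -1.0892e-5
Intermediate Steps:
C(O) = (261 + O)/(173 + O)
1/(C(218) - 91810) = 1/((261 + 218)/(173 + 218) - 91810) = 1/(479/391 - 91810) = 1/(-35897231/391) = -391/35897231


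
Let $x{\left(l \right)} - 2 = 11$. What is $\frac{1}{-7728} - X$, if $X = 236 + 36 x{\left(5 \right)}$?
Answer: $- \frac{5440513}{7728} \approx -704.0$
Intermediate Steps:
$x{\left(l \right)} = 13$ ($x{\left(l \right)} = 2 + 11 = 13$)
$X = 704$ ($X = 236 + 36 \cdot 13 = 236 + 468 = 704$)
$\frac{1}{-7728} - X = \frac{1}{-7728} - 704 = - \frac{1}{7728} - 704 = - \frac{5440513}{7728}$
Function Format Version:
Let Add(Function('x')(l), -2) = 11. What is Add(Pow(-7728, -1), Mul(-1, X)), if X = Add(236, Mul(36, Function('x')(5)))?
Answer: Rational(-5440513, 7728) ≈ -704.00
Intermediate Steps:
Function('x')(l) = 13 (Function('x')(l) = Add(2, 11) = 13)
X = 704 (X = Add(236, Mul(36, 13)) = Add(236, 468) = 704)
Add(Pow(-7728, -1), Mul(-1, X)) = Add(Pow(-7728, -1), Mul(-1, 704)) = Add(Rational(-1, 7728), -704) = Rational(-5440513, 7728)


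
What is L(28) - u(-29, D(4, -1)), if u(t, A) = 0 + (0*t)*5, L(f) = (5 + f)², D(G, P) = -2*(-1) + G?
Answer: 1089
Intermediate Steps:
D(G, P) = 2 + G
u(t, A) = 0 (u(t, A) = 0 + 0*5 = 0 + 0 = 0)
L(28) - u(-29, D(4, -1)) = (5 + 28)² - 1*0 = 33² + 0 = 1089 + 0 = 1089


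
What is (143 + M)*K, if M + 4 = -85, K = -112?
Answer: -6048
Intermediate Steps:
M = -89 (M = -4 - 85 = -89)
(143 + M)*K = (143 - 89)*(-112) = 54*(-112) = -6048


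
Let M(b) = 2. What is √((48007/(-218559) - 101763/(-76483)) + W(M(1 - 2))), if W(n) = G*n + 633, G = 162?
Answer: √2212573058563033507605/1519640727 ≈ 30.953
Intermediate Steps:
W(n) = 633 + 162*n (W(n) = 162*n + 633 = 633 + 162*n)
√((48007/(-218559) - 101763/(-76483)) + W(M(1 - 2))) = √((48007/(-218559) - 101763/(-76483)) + (633 + 162*2)) = √((48007*(-1/218559) - 101763*(-1/76483)) + (633 + 324)) = √((-48007/218559 + 101763/76483) + 957) = √(1688136376/1519640727 + 957) = √(1455984312115/1519640727) = √2212573058563033507605/1519640727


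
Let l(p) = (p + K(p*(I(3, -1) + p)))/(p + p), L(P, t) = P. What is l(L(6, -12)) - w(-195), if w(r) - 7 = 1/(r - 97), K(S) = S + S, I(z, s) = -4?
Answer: -1313/292 ≈ -4.4966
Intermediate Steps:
K(S) = 2*S
w(r) = 7 + 1/(-97 + r) (w(r) = 7 + 1/(r - 97) = 7 + 1/(-97 + r))
l(p) = (p + 2*p*(-4 + p))/(2*p) (l(p) = (p + 2*(p*(-4 + p)))/(p + p) = (p + 2*p*(-4 + p))/((2*p)) = (p + 2*p*(-4 + p))*(1/(2*p)) = (p + 2*p*(-4 + p))/(2*p))
l(L(6, -12)) - w(-195) = (-7/2 + 6) - (-678 + 7*(-195))/(-97 - 195) = 5/2 - (-678 - 1365)/(-292) = 5/2 - (-1)*(-2043)/292 = 5/2 - 1*2043/292 = 5/2 - 2043/292 = -1313/292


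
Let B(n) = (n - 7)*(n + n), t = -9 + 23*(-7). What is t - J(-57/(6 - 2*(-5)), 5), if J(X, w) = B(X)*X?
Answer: 200921/2048 ≈ 98.106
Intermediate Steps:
t = -170 (t = -9 - 161 = -170)
B(n) = 2*n*(-7 + n) (B(n) = (-7 + n)*(2*n) = 2*n*(-7 + n))
J(X, w) = 2*X²*(-7 + X) (J(X, w) = (2*X*(-7 + X))*X = 2*X²*(-7 + X))
t - J(-57/(6 - 2*(-5)), 5) = -170 - 2*(-57/(6 - 2*(-5)))²*(-7 - 57/(6 - 2*(-5))) = -170 - 2*(-57/(6 + 10))²*(-7 - 57/(6 + 10)) = -170 - 2*(-57/16)²*(-7 - 57/16) = -170 - 2*3249*(-169)/(256*16) = -170 - 1*(-549081/2048) = -170 + 549081/2048 = 200921/2048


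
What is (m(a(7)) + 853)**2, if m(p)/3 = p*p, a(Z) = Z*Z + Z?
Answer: 105288121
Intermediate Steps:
a(Z) = Z + Z**2 (a(Z) = Z**2 + Z = Z + Z**2)
m(p) = 3*p**2 (m(p) = 3*(p*p) = 3*p**2)
(m(a(7)) + 853)**2 = (3*(7*(1 + 7))**2 + 853)**2 = (3*(7*8)**2 + 853)**2 = (3*56**2 + 853)**2 = (3*3136 + 853)**2 = (9408 + 853)**2 = 10261**2 = 105288121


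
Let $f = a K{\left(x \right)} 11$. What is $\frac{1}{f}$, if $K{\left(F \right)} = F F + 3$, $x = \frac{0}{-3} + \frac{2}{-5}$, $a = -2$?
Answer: $- \frac{25}{1738} \approx -0.014384$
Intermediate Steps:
$x = - \frac{2}{5}$ ($x = 0 \left(- \frac{1}{3}\right) + 2 \left(- \frac{1}{5}\right) = 0 - \frac{2}{5} = - \frac{2}{5} \approx -0.4$)
$K{\left(F \right)} = 3 + F^{2}$ ($K{\left(F \right)} = F^{2} + 3 = 3 + F^{2}$)
$f = - \frac{1738}{25}$ ($f = - 2 \left(3 + \left(- \frac{2}{5}\right)^{2}\right) 11 = - 2 \left(3 + \frac{4}{25}\right) 11 = \left(-2\right) \frac{79}{25} \cdot 11 = \left(- \frac{158}{25}\right) 11 = - \frac{1738}{25} \approx -69.52$)
$\frac{1}{f} = \frac{1}{- \frac{1738}{25}} = - \frac{25}{1738}$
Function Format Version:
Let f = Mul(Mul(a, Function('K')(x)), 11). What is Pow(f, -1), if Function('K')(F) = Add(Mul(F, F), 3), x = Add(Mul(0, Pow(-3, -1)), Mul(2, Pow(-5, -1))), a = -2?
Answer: Rational(-25, 1738) ≈ -0.014384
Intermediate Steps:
x = Rational(-2, 5) (x = Add(Mul(0, Rational(-1, 3)), Mul(2, Rational(-1, 5))) = Add(0, Rational(-2, 5)) = Rational(-2, 5) ≈ -0.40000)
Function('K')(F) = Add(3, Pow(F, 2)) (Function('K')(F) = Add(Pow(F, 2), 3) = Add(3, Pow(F, 2)))
f = Rational(-1738, 25) (f = Mul(Mul(-2, Add(3, Pow(Rational(-2, 5), 2))), 11) = Mul(Mul(-2, Add(3, Rational(4, 25))), 11) = Mul(Mul(-2, Rational(79, 25)), 11) = Mul(Rational(-158, 25), 11) = Rational(-1738, 25) ≈ -69.520)
Pow(f, -1) = Pow(Rational(-1738, 25), -1) = Rational(-25, 1738)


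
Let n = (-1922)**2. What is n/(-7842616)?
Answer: -923521/1960654 ≈ -0.47103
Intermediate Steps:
n = 3694084
n/(-7842616) = 3694084/(-7842616) = 3694084*(-1/7842616) = -923521/1960654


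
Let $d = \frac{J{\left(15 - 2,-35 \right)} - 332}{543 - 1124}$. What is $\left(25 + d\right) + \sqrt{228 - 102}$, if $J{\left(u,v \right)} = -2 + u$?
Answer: $\frac{14846}{581} + 3 \sqrt{14} \approx 36.777$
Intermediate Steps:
$d = \frac{321}{581}$ ($d = \frac{\left(-2 + \left(15 - 2\right)\right) - 332}{543 - 1124} = \frac{\left(-2 + \left(15 - 2\right)\right) - 332}{-581} = \left(\left(-2 + 13\right) - 332\right) \left(- \frac{1}{581}\right) = \left(11 - 332\right) \left(- \frac{1}{581}\right) = \left(-321\right) \left(- \frac{1}{581}\right) = \frac{321}{581} \approx 0.5525$)
$\left(25 + d\right) + \sqrt{228 - 102} = \left(25 + \frac{321}{581}\right) + \sqrt{228 - 102} = \frac{14846}{581} + \sqrt{126} = \frac{14846}{581} + 3 \sqrt{14}$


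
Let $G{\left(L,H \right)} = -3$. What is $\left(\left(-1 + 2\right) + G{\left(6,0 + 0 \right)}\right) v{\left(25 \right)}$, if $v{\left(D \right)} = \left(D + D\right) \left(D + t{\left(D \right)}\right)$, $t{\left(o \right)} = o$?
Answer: $-5000$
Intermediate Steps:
$v{\left(D \right)} = 4 D^{2}$ ($v{\left(D \right)} = \left(D + D\right) \left(D + D\right) = 2 D 2 D = 4 D^{2}$)
$\left(\left(-1 + 2\right) + G{\left(6,0 + 0 \right)}\right) v{\left(25 \right)} = \left(\left(-1 + 2\right) - 3\right) 4 \cdot 25^{2} = \left(1 - 3\right) 4 \cdot 625 = \left(-2\right) 2500 = -5000$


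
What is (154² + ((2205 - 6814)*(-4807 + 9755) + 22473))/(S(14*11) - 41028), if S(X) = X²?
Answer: 22759143/17312 ≈ 1314.6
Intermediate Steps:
(154² + ((2205 - 6814)*(-4807 + 9755) + 22473))/(S(14*11) - 41028) = (154² + ((2205 - 6814)*(-4807 + 9755) + 22473))/((14*11)² - 41028) = (23716 + (-4609*4948 + 22473))/(154² - 41028) = (23716 + (-22805332 + 22473))/(23716 - 41028) = (23716 - 22782859)/(-17312) = -22759143*(-1/17312) = 22759143/17312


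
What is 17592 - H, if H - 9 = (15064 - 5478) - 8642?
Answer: 16639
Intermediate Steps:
H = 953 (H = 9 + ((15064 - 5478) - 8642) = 9 + (9586 - 8642) = 9 + 944 = 953)
17592 - H = 17592 - 1*953 = 17592 - 953 = 16639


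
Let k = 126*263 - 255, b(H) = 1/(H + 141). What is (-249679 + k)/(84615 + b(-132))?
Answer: -487791/190384 ≈ -2.5621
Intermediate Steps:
b(H) = 1/(141 + H)
k = 32883 (k = 33138 - 255 = 32883)
(-249679 + k)/(84615 + b(-132)) = (-249679 + 32883)/(84615 + 1/(141 - 132)) = -216796/(84615 + 1/9) = -216796/(84615 + ⅑) = -216796/761536/9 = -216796*9/761536 = -487791/190384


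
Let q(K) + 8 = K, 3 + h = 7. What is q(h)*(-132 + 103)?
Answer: 116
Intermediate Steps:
h = 4 (h = -3 + 7 = 4)
q(K) = -8 + K
q(h)*(-132 + 103) = (-8 + 4)*(-132 + 103) = -4*(-29) = 116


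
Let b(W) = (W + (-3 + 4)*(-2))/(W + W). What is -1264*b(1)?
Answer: 632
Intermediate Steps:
b(W) = (-2 + W)/(2*W) (b(W) = (W + 1*(-2))/((2*W)) = (W - 2)*(1/(2*W)) = (-2 + W)*(1/(2*W)) = (-2 + W)/(2*W))
-1264*b(1) = -632*(-2 + 1)/1 = -632*(-1) = -1264*(-½) = 632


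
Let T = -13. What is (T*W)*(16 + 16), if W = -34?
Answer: 14144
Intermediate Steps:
(T*W)*(16 + 16) = (-13*(-34))*(16 + 16) = 442*32 = 14144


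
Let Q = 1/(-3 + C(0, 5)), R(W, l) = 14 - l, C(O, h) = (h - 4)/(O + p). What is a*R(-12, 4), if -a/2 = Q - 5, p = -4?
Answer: 1380/13 ≈ 106.15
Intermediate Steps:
C(O, h) = (-4 + h)/(-4 + O) (C(O, h) = (h - 4)/(O - 4) = (-4 + h)/(-4 + O))
Q = -4/13 (Q = 1/(-3 + (-4 + 5)/(-4 + 0)) = 1/(-3 + 1/(-4)) = 1/(-3 - 1/4*1) = 1/(-3 - 1/4) = 1/(-13/4) = -4/13 ≈ -0.30769)
a = 138/13 (a = -2*(-4/13 - 5) = -2*(-69/13) = 138/13 ≈ 10.615)
a*R(-12, 4) = 138*(14 - 1*4)/13 = 138*(14 - 4)/13 = (138/13)*10 = 1380/13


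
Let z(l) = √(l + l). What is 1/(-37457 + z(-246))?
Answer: -37457/1403027341 - 2*I*√123/1403027341 ≈ -2.6697e-5 - 1.5809e-8*I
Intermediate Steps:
z(l) = √2*√l (z(l) = √(2*l) = √2*√l)
1/(-37457 + z(-246)) = 1/(-37457 + √2*√(-246)) = 1/(-37457 + √2*(I*√246)) = 1/(-37457 + 2*I*√123)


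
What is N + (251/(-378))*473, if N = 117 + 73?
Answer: -46903/378 ≈ -124.08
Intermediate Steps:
N = 190
N + (251/(-378))*473 = 190 + (251/(-378))*473 = 190 + (251*(-1/378))*473 = 190 - 251/378*473 = 190 - 118723/378 = -46903/378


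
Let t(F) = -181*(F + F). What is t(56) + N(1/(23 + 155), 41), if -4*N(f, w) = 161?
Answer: -81249/4 ≈ -20312.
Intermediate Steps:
N(f, w) = -161/4 (N(f, w) = -1/4*161 = -161/4)
t(F) = -362*F
t(56) + N(1/(23 + 155), 41) = -362*56 - 161/4 = -20272 - 161/4 = -81249/4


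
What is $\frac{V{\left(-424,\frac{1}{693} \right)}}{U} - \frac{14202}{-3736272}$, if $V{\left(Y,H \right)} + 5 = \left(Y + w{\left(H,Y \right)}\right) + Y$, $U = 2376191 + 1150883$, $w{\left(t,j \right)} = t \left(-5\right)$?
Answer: $\frac{2708731293043}{761035727074392} \approx 0.0035593$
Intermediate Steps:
$w{\left(t,j \right)} = - 5 t$
$U = 3527074$
$V{\left(Y,H \right)} = -5 - 5 H + 2 Y$ ($V{\left(Y,H \right)} = -5 + \left(\left(Y - 5 H\right) + Y\right) = -5 - \left(- 2 Y + 5 H\right) = -5 - 5 H + 2 Y$)
$\frac{V{\left(-424,\frac{1}{693} \right)}}{U} - \frac{14202}{-3736272} = \frac{-5 - \frac{5}{693} + 2 \left(-424\right)}{3527074} - \frac{14202}{-3736272} = \left(-5 - \frac{5}{693} - 848\right) \frac{1}{3527074} - - \frac{2367}{622712} = \left(-5 - \frac{5}{693} - 848\right) \frac{1}{3527074} + \frac{2367}{622712} = \left(- \frac{591134}{693}\right) \frac{1}{3527074} + \frac{2367}{622712} = - \frac{295567}{1222131141} + \frac{2367}{622712} = \frac{2708731293043}{761035727074392}$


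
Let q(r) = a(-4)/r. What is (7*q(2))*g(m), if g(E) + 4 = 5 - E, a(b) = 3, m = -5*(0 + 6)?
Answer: 651/2 ≈ 325.50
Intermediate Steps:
m = -30 (m = -5*6 = -30)
g(E) = 1 - E (g(E) = -4 + (5 - E) = 1 - E)
q(r) = 3/r
(7*q(2))*g(m) = (7*(3/2))*(1 - 1*(-30)) = (7*(3*(½)))*(1 + 30) = (7*(3/2))*31 = (21/2)*31 = 651/2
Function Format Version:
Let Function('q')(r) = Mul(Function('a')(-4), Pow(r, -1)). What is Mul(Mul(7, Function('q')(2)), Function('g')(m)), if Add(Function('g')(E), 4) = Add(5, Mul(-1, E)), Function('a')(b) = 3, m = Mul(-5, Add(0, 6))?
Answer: Rational(651, 2) ≈ 325.50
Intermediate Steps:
m = -30 (m = Mul(-5, 6) = -30)
Function('g')(E) = Add(1, Mul(-1, E)) (Function('g')(E) = Add(-4, Add(5, Mul(-1, E))) = Add(1, Mul(-1, E)))
Function('q')(r) = Mul(3, Pow(r, -1))
Mul(Mul(7, Function('q')(2)), Function('g')(m)) = Mul(Mul(7, Mul(3, Pow(2, -1))), Add(1, Mul(-1, -30))) = Mul(Mul(7, Mul(3, Rational(1, 2))), Add(1, 30)) = Mul(Mul(7, Rational(3, 2)), 31) = Mul(Rational(21, 2), 31) = Rational(651, 2)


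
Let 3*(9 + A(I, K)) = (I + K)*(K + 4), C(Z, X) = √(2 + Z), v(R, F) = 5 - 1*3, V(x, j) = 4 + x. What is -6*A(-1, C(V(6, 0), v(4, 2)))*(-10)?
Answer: -380 + 120*√3 ≈ -172.15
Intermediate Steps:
v(R, F) = 2 (v(R, F) = 5 - 3 = 2)
A(I, K) = -9 + (4 + K)*(I + K)/3 (A(I, K) = -9 + ((I + K)*(K + 4))/3 = -9 + ((I + K)*(4 + K))/3 = -9 + ((4 + K)*(I + K))/3 = -9 + (4 + K)*(I + K)/3)
-6*A(-1, C(V(6, 0), v(4, 2)))*(-10) = -6*(-9 + (√(2 + (4 + 6)))²/3 + (4/3)*(-1) + 4*√(2 + (4 + 6))/3 + (⅓)*(-1)*√(2 + (4 + 6)))*(-10) = -6*(-9 + (√(2 + 10))²/3 - 4/3 + 4*√(2 + 10)/3 + (⅓)*(-1)*√(2 + 10))*(-10) = -6*(-9 + (√12)²/3 - 4/3 + 4*√12/3 + (⅓)*(-1)*√12)*(-10) = -6*(-9 + (2*√3)²/3 - 4/3 + 4*(2*√3)/3 + (⅓)*(-1)*(2*√3))*(-10) = -6*(-9 + (⅓)*12 - 4/3 + 8*√3/3 - 2*√3/3)*(-10) = -6*(-9 + 4 - 4/3 + 8*√3/3 - 2*√3/3)*(-10) = -6*(-19/3 + 2*√3)*(-10) = (38 - 12*√3)*(-10) = -380 + 120*√3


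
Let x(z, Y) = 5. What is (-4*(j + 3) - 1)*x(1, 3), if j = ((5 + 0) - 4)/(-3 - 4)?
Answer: -435/7 ≈ -62.143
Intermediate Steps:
j = -⅐ (j = (5 - 4)/(-7) = 1*(-⅐) = -⅐ ≈ -0.14286)
(-4*(j + 3) - 1)*x(1, 3) = (-4*(-⅐ + 3) - 1)*5 = (-4*20/7 - 1)*5 = (-80/7 - 1)*5 = -87/7*5 = -435/7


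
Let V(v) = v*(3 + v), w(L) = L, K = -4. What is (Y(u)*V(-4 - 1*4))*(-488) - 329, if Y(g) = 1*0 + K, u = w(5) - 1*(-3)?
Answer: 77751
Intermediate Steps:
u = 8 (u = 5 - 1*(-3) = 5 + 3 = 8)
Y(g) = -4 (Y(g) = 1*0 - 4 = 0 - 4 = -4)
(Y(u)*V(-4 - 1*4))*(-488) - 329 = -4*(-4 - 1*4)*(3 + (-4 - 1*4))*(-488) - 329 = -4*(-4 - 4)*(3 + (-4 - 4))*(-488) - 329 = -(-32)*(3 - 8)*(-488) - 329 = -(-32)*(-5)*(-488) - 329 = -4*40*(-488) - 329 = -160*(-488) - 329 = 78080 - 329 = 77751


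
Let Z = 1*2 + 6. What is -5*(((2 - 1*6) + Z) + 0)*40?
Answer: -800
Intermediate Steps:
Z = 8 (Z = 2 + 6 = 8)
-5*(((2 - 1*6) + Z) + 0)*40 = -5*(((2 - 1*6) + 8) + 0)*40 = -5*(((2 - 6) + 8) + 0)*40 = -5*((-4 + 8) + 0)*40 = -5*(4 + 0)*40 = -5*4*40 = -20*40 = -800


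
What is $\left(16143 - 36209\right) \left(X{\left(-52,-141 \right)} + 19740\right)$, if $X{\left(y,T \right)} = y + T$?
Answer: $-392230102$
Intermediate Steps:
$X{\left(y,T \right)} = T + y$
$\left(16143 - 36209\right) \left(X{\left(-52,-141 \right)} + 19740\right) = \left(16143 - 36209\right) \left(\left(-141 - 52\right) + 19740\right) = - 20066 \left(-193 + 19740\right) = \left(-20066\right) 19547 = -392230102$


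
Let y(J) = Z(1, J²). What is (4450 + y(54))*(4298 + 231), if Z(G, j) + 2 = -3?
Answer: 20131405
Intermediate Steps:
Z(G, j) = -5 (Z(G, j) = -2 - 3 = -5)
y(J) = -5
(4450 + y(54))*(4298 + 231) = (4450 - 5)*(4298 + 231) = 4445*4529 = 20131405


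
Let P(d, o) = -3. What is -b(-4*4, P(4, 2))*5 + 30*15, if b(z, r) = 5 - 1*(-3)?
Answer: 410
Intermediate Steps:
b(z, r) = 8 (b(z, r) = 5 + 3 = 8)
-b(-4*4, P(4, 2))*5 + 30*15 = -1*8*5 + 30*15 = -8*5 + 450 = -40 + 450 = 410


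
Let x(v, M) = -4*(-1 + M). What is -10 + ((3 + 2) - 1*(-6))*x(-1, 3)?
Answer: -98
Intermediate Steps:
x(v, M) = 4 - 4*M
-10 + ((3 + 2) - 1*(-6))*x(-1, 3) = -10 + ((3 + 2) - 1*(-6))*(4 - 4*3) = -10 + (5 + 6)*(4 - 12) = -10 + 11*(-8) = -10 - 88 = -98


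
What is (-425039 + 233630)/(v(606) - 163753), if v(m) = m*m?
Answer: -191409/203483 ≈ -0.94066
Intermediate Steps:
v(m) = m²
(-425039 + 233630)/(v(606) - 163753) = (-425039 + 233630)/(606² - 163753) = -191409/(367236 - 163753) = -191409/203483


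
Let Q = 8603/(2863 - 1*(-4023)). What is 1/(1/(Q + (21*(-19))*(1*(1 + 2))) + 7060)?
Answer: 8233939/58131602454 ≈ 0.00014164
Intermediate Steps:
Q = 8603/6886 (Q = 8603/(2863 + 4023) = 8603/6886 ≈ 1.2493)
1/(1/(Q + (21*(-19))*(1*(1 + 2))) + 7060) = 1/(1/(8603/6886 + (21*(-19))*(1*(1 + 2))) + 7060) = 1/(1/(8603/6886 - 399*3) + 7060) = 1/(1/(8603/6886 - 1197) + 7060) = 1/(1/(-8233939/6886) + 7060) = 1/(-6886/8233939 + 7060) = 1/(58131602454/8233939) = 8233939/58131602454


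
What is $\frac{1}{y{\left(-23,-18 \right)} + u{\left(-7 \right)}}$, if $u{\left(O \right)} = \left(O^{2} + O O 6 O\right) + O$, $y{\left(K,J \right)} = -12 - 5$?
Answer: $- \frac{1}{2033} \approx -0.00049188$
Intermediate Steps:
$y{\left(K,J \right)} = -17$ ($y{\left(K,J \right)} = -12 - 5 = -17$)
$u{\left(O \right)} = O + O^{2} + 6 O^{3}$ ($u{\left(O \right)} = \left(O^{2} + O^{2} \cdot 6 O\right) + O = \left(O^{2} + 6 O^{2} O\right) + O = \left(O^{2} + 6 O^{3}\right) + O = O + O^{2} + 6 O^{3}$)
$\frac{1}{y{\left(-23,-18 \right)} + u{\left(-7 \right)}} = \frac{1}{-17 - 7 \left(1 - 7 + 6 \left(-7\right)^{2}\right)} = \frac{1}{-17 - 7 \left(1 - 7 + 6 \cdot 49\right)} = \frac{1}{-17 - 7 \left(1 - 7 + 294\right)} = \frac{1}{-17 - 2016} = \frac{1}{-2033} = - \frac{1}{2033}$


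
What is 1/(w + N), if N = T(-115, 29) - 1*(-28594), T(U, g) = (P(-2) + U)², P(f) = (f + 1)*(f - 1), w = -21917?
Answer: 1/19221 ≈ 5.2026e-5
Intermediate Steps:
P(f) = (1 + f)*(-1 + f)
T(U, g) = (3 + U)² (T(U, g) = ((-1 + (-2)²) + U)² = ((-1 + 4) + U)² = (3 + U)²)
N = 41138 (N = (3 - 115)² - 1*(-28594) = (-112)² + 28594 = 12544 + 28594 = 41138)
1/(w + N) = 1/(-21917 + 41138) = 1/19221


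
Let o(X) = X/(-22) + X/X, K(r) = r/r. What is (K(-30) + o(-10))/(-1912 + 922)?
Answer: -3/1210 ≈ -0.0024793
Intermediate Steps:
K(r) = 1
o(X) = 1 - X/22 (o(X) = X*(-1/22) + 1 = -X/22 + 1 = 1 - X/22)
(K(-30) + o(-10))/(-1912 + 922) = (1 + (1 - 1/22*(-10)))/(-1912 + 922) = (1 + (1 + 5/11))/(-990) = (1 + 16/11)*(-1/990) = (27/11)*(-1/990) = -3/1210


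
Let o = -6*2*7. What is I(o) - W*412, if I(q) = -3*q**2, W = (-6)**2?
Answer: -36000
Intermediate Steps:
o = -84 (o = -12*7 = -84)
W = 36
I(o) - W*412 = -3*(-84)**2 - 36*412 = -3*7056 - 1*14832 = -21168 - 14832 = -36000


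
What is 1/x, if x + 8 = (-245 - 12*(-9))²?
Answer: 1/18761 ≈ 5.3302e-5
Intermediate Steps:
x = 18761 (x = -8 + (-245 - 12*(-9))² = -8 + (-245 + 108)² = -8 + (-137)² = -8 + 18769 = 18761)
1/x = 1/18761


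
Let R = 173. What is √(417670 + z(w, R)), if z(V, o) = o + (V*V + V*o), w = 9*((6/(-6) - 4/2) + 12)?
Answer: 3*√48713 ≈ 662.13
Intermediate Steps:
w = 81 (w = 9*((6*(-⅙) - 4*½) + 12) = 9*((-1 - 2) + 12) = 9*(-3 + 12) = 9*9 = 81)
z(V, o) = o + V² + V*o (z(V, o) = o + (V² + V*o) = o + V² + V*o)
√(417670 + z(w, R)) = √(417670 + (173 + 81² + 81*173)) = √(417670 + (173 + 6561 + 14013)) = √(417670 + 20747) = √438417 = 3*√48713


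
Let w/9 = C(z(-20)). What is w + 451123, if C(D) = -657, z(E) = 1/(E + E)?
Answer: 445210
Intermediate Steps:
z(E) = 1/(2*E)
w = -5913 (w = 9*(-657) = -5913)
w + 451123 = -5913 + 451123 = 445210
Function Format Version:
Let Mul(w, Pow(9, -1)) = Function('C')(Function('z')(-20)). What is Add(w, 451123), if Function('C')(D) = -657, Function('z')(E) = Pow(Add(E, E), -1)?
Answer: 445210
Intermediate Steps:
Function('z')(E) = Mul(Rational(1, 2), Pow(E, -1)) (Function('z')(E) = Pow(Mul(2, E), -1) = Mul(Rational(1, 2), Pow(E, -1)))
w = -5913 (w = Mul(9, -657) = -5913)
Add(w, 451123) = Add(-5913, 451123) = 445210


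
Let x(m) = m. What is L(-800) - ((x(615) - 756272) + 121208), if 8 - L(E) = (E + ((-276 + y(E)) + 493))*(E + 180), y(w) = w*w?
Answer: 397072997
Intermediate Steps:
y(w) = w²
L(E) = 8 - (180 + E)*(217 + E + E²) (L(E) = 8 - (E + ((-276 + E²) + 493))*(E + 180) = 8 - (E + (217 + E²))*(180 + E) = 8 - (217 + E + E²)*(180 + E) = 8 - (180 + E)*(217 + E + E²))
L(-800) - ((x(615) - 756272) + 121208) = (-39052 - 1*(-800)³ - 397*(-800) - 181*(-800)²) - ((615 - 756272) + 121208) = (-39052 - 1*(-512000000) + 317600 - 181*640000) - (-755657 + 121208) = (-39052 + 512000000 + 317600 - 115840000) - 1*(-634449) = 396438548 + 634449 = 397072997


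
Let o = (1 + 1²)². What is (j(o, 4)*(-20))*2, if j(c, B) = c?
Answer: -160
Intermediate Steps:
o = 4 (o = (1 + 1)² = 2² = 4)
(j(o, 4)*(-20))*2 = (4*(-20))*2 = -80*2 = -160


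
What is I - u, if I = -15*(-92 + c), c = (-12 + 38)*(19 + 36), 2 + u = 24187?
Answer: -44255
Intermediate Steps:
u = 24185 (u = -2 + 24187 = 24185)
c = 1430 (c = 26*55 = 1430)
I = -20070 (I = -15*(-92 + 1430) = -15*1338 = -20070)
I - u = -20070 - 1*24185 = -20070 - 24185 = -44255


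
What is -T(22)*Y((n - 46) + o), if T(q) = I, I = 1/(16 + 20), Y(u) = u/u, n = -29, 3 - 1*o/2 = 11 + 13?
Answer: -1/36 ≈ -0.027778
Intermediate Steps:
o = -42 (o = 6 - 2*(11 + 13) = 6 - 2*24 = 6 - 48 = -42)
Y(u) = 1
I = 1/36 ≈ 0.027778
T(q) = 1/36
-T(22)*Y((n - 46) + o) = -1/36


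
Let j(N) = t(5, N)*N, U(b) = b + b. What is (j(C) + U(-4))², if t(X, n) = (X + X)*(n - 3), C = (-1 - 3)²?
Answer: 4293184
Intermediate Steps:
U(b) = 2*b
C = 16 (C = (-4)² = 16)
t(X, n) = 2*X*(-3 + n) (t(X, n) = (2*X)*(-3 + n) = 2*X*(-3 + n))
j(N) = N*(-30 + 10*N) (j(N) = (2*5*(-3 + N))*N = (-30 + 10*N)*N = N*(-30 + 10*N))
(j(C) + U(-4))² = (10*16*(-3 + 16) + 2*(-4))² = (10*16*13 - 8)² = (2080 - 8)² = 2072² = 4293184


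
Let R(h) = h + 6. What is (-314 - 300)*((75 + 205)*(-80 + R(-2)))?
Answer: 13065920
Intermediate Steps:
R(h) = 6 + h
(-314 - 300)*((75 + 205)*(-80 + R(-2))) = (-314 - 300)*((75 + 205)*(-80 + (6 - 2))) = -171920*(-80 + 4) = -171920*(-76) = -614*(-21280) = 13065920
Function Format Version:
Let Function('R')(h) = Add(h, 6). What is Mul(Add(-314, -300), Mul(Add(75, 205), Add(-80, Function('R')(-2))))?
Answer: 13065920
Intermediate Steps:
Function('R')(h) = Add(6, h)
Mul(Add(-314, -300), Mul(Add(75, 205), Add(-80, Function('R')(-2)))) = Mul(Add(-314, -300), Mul(Add(75, 205), Add(-80, Add(6, -2)))) = Mul(-614, Mul(280, Add(-80, 4))) = Mul(-614, Mul(280, -76)) = Mul(-614, -21280) = 13065920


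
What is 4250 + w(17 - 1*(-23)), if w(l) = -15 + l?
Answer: 4275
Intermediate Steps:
4250 + w(17 - 1*(-23)) = 4250 + (-15 + (17 - 1*(-23))) = 4250 + (-15 + (17 + 23)) = 4250 + (-15 + 40) = 4250 + 25 = 4275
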